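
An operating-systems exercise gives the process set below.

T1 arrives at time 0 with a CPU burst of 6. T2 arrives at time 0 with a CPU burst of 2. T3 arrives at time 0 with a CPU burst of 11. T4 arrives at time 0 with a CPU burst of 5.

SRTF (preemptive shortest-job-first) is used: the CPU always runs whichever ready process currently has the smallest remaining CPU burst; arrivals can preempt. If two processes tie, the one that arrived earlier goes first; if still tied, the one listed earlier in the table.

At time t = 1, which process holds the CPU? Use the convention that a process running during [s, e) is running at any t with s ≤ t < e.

Schedule: | T2 0-2 | T4 2-7 | T1 7-13 | T3 13-24 |
Completion: T1=13  T2=2  T3=24  T4=7
Turnaround (C−A): T1=13  T2=2  T3=24  T4=7

T2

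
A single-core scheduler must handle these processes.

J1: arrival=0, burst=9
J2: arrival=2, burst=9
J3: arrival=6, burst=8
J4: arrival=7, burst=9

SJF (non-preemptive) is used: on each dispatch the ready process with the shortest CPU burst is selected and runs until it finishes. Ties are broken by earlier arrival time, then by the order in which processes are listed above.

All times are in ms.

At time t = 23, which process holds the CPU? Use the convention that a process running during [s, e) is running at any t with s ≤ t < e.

Timeline: | J1 0-9 | J3 9-17 | J2 17-26 | J4 26-35 |
Completion: J1=9  J2=26  J3=17  J4=35

J2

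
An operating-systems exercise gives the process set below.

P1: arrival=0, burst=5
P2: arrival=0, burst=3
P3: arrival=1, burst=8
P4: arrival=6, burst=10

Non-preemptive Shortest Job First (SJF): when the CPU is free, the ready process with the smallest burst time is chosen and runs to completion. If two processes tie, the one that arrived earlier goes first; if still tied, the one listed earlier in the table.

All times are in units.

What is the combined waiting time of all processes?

20

Timeline: | P2 0-3 | P1 3-8 | P3 8-16 | P4 16-26 |
Completion: P1=8  P2=3  P3=16  P4=26
Turnaround (C−A): P1=8  P2=3  P3=15  P4=20
Waiting = turnaround − burst: P1=3, P2=0, P3=7, P4=10
Total waiting = 3 + 0 + 7 + 10 = 20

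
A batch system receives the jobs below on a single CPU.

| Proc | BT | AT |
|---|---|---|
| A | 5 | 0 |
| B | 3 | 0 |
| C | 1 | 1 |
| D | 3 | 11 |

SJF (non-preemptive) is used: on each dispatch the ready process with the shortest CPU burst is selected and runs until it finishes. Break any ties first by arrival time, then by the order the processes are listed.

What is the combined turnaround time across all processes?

18

Schedule: | B 0-3 | C 3-4 | A 4-9 | idle 9-11 | D 11-14 |
Completion: A=9  B=3  C=4  D=14
Turnaround (C−A): A=9  B=3  C=3  D=3
Turnaround = completion − arrival: A=9, B=3, C=3, D=3
Total turnaround = 9 + 3 + 3 + 3 = 18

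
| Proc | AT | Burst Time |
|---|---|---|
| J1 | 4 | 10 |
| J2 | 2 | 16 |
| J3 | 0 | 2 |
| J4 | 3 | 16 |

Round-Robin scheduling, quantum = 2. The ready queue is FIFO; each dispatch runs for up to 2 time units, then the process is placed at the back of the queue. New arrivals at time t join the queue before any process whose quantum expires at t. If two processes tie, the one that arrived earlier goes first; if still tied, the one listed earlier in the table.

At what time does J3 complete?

2

Timeline: | J3 0-2 | J2 2-4 | J4 4-6 | J1 6-8 | J2 8-10 | J4 10-12 | J1 12-14 | J2 14-16 | J4 16-18 | J1 18-20 | J2 20-22 | J4 22-24 | J1 24-26 | J2 26-28 | J4 28-30 | J1 30-32 | J2 32-34 | J4 34-36 | J2 36-38 | J4 38-40 | J2 40-42 | J4 42-44 |
Completion: J1=32  J2=42  J3=2  J4=44
Turnaround (C−A): J1=28  J2=40  J3=2  J4=41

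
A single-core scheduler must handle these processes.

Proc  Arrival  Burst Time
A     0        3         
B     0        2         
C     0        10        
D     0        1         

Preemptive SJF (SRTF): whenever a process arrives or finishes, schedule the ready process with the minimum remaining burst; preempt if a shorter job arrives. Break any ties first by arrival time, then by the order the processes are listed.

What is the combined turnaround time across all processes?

26

Gantt: | D 0-1 | B 1-3 | A 3-6 | C 6-16 |
Completion: A=6  B=3  C=16  D=1
Turnaround (C−A): A=6  B=3  C=16  D=1
Turnaround = completion − arrival: A=6, B=3, C=16, D=1
Total turnaround = 6 + 3 + 16 + 1 = 26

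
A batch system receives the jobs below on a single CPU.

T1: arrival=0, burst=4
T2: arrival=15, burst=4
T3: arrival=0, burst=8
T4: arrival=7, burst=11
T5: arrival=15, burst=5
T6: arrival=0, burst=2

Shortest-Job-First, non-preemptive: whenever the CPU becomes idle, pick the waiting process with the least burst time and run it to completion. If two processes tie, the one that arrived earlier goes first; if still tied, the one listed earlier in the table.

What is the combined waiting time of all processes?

39

Schedule: | T6 0-2 | T1 2-6 | T3 6-14 | T4 14-25 | T2 25-29 | T5 29-34 |
Completion: T1=6  T2=29  T3=14  T4=25  T5=34  T6=2
Turnaround (C−A): T1=6  T2=14  T3=14  T4=18  T5=19  T6=2
Waiting = turnaround − burst: T1=2, T2=10, T3=6, T4=7, T5=14, T6=0
Total waiting = 2 + 10 + 6 + 7 + 14 + 0 = 39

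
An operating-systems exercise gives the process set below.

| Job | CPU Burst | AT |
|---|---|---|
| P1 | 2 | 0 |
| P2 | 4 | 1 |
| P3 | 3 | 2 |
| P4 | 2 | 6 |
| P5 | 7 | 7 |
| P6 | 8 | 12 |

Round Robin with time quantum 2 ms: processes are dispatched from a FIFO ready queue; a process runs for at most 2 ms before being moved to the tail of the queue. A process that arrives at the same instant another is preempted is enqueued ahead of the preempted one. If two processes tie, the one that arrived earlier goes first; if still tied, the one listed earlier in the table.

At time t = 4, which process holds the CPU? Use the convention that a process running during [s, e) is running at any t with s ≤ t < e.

P3

Timeline: | P1 0-2 | P2 2-4 | P3 4-6 | P2 6-8 | P4 8-10 | P3 10-11 | P5 11-13 | P6 13-15 | P5 15-17 | P6 17-19 | P5 19-21 | P6 21-23 | P5 23-24 | P6 24-26 |
Completion: P1=2  P2=8  P3=11  P4=10  P5=24  P6=26
Turnaround (C−A): P1=2  P2=7  P3=9  P4=4  P5=17  P6=14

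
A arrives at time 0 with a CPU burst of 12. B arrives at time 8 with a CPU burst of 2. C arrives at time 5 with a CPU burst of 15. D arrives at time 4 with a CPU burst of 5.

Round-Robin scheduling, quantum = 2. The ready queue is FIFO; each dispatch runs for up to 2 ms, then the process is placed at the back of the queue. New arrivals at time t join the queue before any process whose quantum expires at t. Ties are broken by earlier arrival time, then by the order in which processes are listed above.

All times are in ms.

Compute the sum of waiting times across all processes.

Gantt: | A 0-4 | D 4-6 | A 6-8 | C 8-10 | D 10-12 | B 12-14 | A 14-16 | C 16-18 | D 18-19 | A 19-21 | C 21-23 | A 23-25 | C 25-34 |
Completion: A=25  B=14  C=34  D=19
Turnaround (C−A): A=25  B=6  C=29  D=15
Waiting = turnaround − burst: A=13, B=4, C=14, D=10
Total waiting = 13 + 4 + 14 + 10 = 41

41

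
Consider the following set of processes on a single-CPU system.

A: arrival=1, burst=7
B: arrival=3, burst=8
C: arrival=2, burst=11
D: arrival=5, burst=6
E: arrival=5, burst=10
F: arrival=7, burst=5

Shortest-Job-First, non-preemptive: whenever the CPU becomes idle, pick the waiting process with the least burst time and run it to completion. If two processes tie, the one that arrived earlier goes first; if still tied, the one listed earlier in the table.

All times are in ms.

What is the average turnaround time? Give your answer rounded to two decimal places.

21.50

Gantt: | idle 0-1 | A 1-8 | F 8-13 | D 13-19 | B 19-27 | E 27-37 | C 37-48 |
Completion: A=8  B=27  C=48  D=19  E=37  F=13
Turnaround (C−A): A=7  B=24  C=46  D=14  E=32  F=6
Turnaround times: A=7, B=24, C=46, D=14, E=32, F=6
Average turnaround = (7+24+46+14+32+6) / 6 = 129/6 = 21.50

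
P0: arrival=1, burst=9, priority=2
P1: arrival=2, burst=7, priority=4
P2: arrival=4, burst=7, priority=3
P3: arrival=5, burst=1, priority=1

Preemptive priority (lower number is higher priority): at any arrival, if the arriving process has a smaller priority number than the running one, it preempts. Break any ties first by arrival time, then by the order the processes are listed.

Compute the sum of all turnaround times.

Timeline: | idle 0-1 | P0 1-5 | P3 5-6 | P0 6-11 | P2 11-18 | P1 18-25 |
Completion: P0=11  P1=25  P2=18  P3=6
Turnaround = completion − arrival: P0=10, P1=23, P2=14, P3=1
Total turnaround = 10 + 23 + 14 + 1 = 48

48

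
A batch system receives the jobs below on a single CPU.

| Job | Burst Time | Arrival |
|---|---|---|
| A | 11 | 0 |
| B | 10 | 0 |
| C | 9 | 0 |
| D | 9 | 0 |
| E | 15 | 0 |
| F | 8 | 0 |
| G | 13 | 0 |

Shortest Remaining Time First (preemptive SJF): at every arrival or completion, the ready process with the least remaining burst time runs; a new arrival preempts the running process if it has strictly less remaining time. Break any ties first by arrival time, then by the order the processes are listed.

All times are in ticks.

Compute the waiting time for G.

Schedule: | F 0-8 | C 8-17 | D 17-26 | B 26-36 | A 36-47 | G 47-60 | E 60-75 |
Completion: A=47  B=36  C=17  D=26  E=75  F=8  G=60
Waiting(G) = turnaround − burst = 60 − 13 = 47

47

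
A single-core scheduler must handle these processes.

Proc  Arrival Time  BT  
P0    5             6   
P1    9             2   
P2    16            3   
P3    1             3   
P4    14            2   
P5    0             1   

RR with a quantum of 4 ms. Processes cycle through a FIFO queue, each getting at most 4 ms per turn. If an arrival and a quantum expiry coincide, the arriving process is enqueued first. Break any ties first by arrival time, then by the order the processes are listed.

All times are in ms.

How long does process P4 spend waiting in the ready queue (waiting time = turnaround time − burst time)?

Gantt: | P5 0-1 | P3 1-4 | idle 4-5 | P0 5-9 | P1 9-11 | P0 11-13 | idle 13-14 | P4 14-16 | P2 16-19 |
Completion: P0=13  P1=11  P2=19  P3=4  P4=16  P5=1
Waiting(P4) = turnaround − burst = 2 − 2 = 0

0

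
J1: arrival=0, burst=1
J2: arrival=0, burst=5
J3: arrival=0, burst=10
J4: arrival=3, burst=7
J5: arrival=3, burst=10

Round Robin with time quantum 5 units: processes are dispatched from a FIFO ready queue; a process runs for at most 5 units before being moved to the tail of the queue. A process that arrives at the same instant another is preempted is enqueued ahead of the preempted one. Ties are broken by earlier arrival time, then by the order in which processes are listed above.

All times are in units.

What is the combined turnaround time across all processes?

Timeline: | J1 0-1 | J2 1-6 | J3 6-11 | J4 11-16 | J5 16-21 | J3 21-26 | J4 26-28 | J5 28-33 |
Completion: J1=1  J2=6  J3=26  J4=28  J5=33
Turnaround (C−A): J1=1  J2=6  J3=26  J4=25  J5=30
Turnaround = completion − arrival: J1=1, J2=6, J3=26, J4=25, J5=30
Total turnaround = 1 + 6 + 26 + 25 + 30 = 88

88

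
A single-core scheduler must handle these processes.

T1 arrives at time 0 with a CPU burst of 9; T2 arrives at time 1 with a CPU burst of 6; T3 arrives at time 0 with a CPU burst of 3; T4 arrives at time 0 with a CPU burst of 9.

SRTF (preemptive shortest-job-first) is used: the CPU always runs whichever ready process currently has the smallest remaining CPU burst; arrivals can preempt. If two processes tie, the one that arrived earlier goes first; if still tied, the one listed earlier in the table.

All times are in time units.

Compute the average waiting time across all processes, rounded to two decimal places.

7.25

Schedule: | T3 0-3 | T2 3-9 | T1 9-18 | T4 18-27 |
Completion: T1=18  T2=9  T3=3  T4=27
Turnaround (C−A): T1=18  T2=8  T3=3  T4=27
Waiting times: T1=9, T2=2, T3=0, T4=18
Average waiting = (9+2+0+18) / 4 = 29/4 = 7.25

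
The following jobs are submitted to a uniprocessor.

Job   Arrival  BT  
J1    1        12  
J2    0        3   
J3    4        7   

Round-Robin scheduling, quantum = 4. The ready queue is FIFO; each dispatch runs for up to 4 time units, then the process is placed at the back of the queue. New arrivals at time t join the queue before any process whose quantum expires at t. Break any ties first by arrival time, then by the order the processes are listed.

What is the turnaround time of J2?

Timeline: | J2 0-3 | J1 3-7 | J3 7-11 | J1 11-15 | J3 15-18 | J1 18-22 |
Completion: J1=22  J2=3  J3=18
Turnaround(J2) = completion − arrival = 3 − 0 = 3

3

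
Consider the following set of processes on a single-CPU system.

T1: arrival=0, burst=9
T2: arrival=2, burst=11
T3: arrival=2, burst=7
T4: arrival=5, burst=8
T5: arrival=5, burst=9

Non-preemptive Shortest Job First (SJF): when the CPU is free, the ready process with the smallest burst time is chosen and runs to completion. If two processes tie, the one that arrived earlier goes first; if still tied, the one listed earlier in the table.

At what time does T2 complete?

Timeline: | T1 0-9 | T3 9-16 | T4 16-24 | T5 24-33 | T2 33-44 |
Completion: T1=9  T2=44  T3=16  T4=24  T5=33
Turnaround (C−A): T1=9  T2=42  T3=14  T4=19  T5=28

44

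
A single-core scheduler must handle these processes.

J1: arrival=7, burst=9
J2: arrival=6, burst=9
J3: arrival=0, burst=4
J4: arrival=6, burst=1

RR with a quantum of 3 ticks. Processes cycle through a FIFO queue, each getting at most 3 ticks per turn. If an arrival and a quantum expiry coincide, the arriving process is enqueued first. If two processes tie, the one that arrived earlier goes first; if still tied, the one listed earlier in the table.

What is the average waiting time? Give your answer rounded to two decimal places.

Gantt: | J3 0-4 | idle 4-6 | J2 6-9 | J4 9-10 | J1 10-13 | J2 13-16 | J1 16-19 | J2 19-22 | J1 22-25 |
Completion: J1=25  J2=22  J3=4  J4=10
Turnaround (C−A): J1=18  J2=16  J3=4  J4=4
Waiting times: J1=9, J2=7, J3=0, J4=3
Average waiting = (9+7+0+3) / 4 = 19/4 = 4.75

4.75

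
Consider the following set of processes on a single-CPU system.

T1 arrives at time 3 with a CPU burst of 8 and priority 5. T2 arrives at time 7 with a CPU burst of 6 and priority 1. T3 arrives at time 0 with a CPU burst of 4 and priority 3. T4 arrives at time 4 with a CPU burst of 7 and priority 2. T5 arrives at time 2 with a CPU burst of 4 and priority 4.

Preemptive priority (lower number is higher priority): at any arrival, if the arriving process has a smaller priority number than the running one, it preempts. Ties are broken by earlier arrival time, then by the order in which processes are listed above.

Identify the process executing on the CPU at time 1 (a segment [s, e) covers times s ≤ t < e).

Schedule: | T3 0-4 | T4 4-7 | T2 7-13 | T4 13-17 | T5 17-21 | T1 21-29 |
Completion: T1=29  T2=13  T3=4  T4=17  T5=21

T3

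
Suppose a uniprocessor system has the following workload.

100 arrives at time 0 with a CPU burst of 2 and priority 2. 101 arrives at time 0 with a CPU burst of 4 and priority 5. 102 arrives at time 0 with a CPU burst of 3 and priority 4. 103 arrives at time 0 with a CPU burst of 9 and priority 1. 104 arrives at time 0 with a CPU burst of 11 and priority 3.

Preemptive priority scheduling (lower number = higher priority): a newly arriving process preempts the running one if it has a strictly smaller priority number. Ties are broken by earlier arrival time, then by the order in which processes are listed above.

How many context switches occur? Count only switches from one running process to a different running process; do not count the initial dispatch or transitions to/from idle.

4

Gantt: | 103 0-9 | 100 9-11 | 104 11-22 | 102 22-25 | 101 25-29 |
Completion: 100=11  101=29  102=25  103=9  104=22
Turnaround (C−A): 100=11  101=29  102=25  103=9  104=22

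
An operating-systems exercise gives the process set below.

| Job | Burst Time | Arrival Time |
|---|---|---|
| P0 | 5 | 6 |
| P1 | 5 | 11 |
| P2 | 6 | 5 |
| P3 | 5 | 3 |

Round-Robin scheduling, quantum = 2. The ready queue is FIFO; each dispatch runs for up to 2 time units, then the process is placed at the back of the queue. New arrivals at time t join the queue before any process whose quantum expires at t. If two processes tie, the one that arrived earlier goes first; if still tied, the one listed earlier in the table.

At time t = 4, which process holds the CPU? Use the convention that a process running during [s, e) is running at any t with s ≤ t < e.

P3

Timeline: | idle 0-3 | P3 3-5 | P2 5-7 | P3 7-9 | P0 9-11 | P2 11-13 | P3 13-14 | P1 14-16 | P0 16-18 | P2 18-20 | P1 20-22 | P0 22-23 | P1 23-24 |
Completion: P0=23  P1=24  P2=20  P3=14
Turnaround (C−A): P0=17  P1=13  P2=15  P3=11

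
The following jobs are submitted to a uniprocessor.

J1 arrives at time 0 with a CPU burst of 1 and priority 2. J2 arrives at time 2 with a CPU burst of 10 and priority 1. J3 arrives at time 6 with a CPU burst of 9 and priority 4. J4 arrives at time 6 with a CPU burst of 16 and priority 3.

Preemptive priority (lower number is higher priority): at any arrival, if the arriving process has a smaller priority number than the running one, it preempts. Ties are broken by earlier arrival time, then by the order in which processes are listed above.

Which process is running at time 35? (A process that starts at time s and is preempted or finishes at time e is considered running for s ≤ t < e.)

J3

Schedule: | J1 0-1 | idle 1-2 | J2 2-12 | J4 12-28 | J3 28-37 |
Completion: J1=1  J2=12  J3=37  J4=28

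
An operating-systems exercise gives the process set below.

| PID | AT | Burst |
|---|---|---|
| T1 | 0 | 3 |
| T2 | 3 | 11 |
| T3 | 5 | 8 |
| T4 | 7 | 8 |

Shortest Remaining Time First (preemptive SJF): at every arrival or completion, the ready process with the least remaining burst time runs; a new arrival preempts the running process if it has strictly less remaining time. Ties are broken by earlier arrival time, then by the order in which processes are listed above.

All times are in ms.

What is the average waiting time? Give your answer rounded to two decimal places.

5.50

Gantt: | T1 0-3 | T2 3-5 | T3 5-13 | T4 13-21 | T2 21-30 |
Completion: T1=3  T2=30  T3=13  T4=21
Turnaround (C−A): T1=3  T2=27  T3=8  T4=14
Waiting times: T1=0, T2=16, T3=0, T4=6
Average waiting = (0+16+0+6) / 4 = 22/4 = 5.50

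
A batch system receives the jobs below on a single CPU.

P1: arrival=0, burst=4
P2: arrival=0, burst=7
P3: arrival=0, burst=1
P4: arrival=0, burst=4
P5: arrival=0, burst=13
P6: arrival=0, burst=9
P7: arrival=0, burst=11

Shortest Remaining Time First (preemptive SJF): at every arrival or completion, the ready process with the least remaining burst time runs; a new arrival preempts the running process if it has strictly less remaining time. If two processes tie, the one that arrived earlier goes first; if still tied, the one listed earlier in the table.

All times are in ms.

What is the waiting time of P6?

Timeline: | P3 0-1 | P1 1-5 | P4 5-9 | P2 9-16 | P6 16-25 | P7 25-36 | P5 36-49 |
Completion: P1=5  P2=16  P3=1  P4=9  P5=49  P6=25  P7=36
Waiting(P6) = turnaround − burst = 25 − 9 = 16

16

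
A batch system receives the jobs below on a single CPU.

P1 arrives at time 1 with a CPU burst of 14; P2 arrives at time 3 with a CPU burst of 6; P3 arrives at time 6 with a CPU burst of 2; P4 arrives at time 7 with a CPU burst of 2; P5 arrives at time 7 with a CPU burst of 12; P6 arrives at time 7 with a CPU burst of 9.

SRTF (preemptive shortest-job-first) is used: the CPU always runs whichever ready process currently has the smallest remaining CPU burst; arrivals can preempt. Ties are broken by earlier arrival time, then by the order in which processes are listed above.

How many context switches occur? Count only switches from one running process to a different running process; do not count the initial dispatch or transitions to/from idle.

7

Schedule: | idle 0-1 | P1 1-3 | P2 3-6 | P3 6-8 | P4 8-10 | P2 10-13 | P6 13-22 | P1 22-34 | P5 34-46 |
Completion: P1=34  P2=13  P3=8  P4=10  P5=46  P6=22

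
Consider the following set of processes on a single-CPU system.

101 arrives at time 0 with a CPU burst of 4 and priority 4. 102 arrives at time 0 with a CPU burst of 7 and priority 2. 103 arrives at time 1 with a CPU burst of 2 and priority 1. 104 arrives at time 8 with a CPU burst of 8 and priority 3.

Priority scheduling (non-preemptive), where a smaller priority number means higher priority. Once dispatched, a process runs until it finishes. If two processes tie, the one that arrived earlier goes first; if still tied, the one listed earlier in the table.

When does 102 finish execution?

Gantt: | 102 0-7 | 103 7-9 | 104 9-17 | 101 17-21 |
Completion: 101=21  102=7  103=9  104=17
Turnaround (C−A): 101=21  102=7  103=8  104=9

7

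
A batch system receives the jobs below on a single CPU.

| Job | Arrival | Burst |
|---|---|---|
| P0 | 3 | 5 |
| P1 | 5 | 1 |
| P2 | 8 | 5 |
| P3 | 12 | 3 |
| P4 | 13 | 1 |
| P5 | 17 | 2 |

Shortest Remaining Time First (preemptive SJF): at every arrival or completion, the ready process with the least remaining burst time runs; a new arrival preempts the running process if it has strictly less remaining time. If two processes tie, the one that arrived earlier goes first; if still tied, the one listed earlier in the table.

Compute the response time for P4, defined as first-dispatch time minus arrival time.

Timeline: | idle 0-3 | P0 3-5 | P1 5-6 | P0 6-9 | P2 9-14 | P4 14-15 | P3 15-18 | P5 18-20 |
Completion: P0=9  P1=6  P2=14  P3=18  P4=15  P5=20
Response(P4) = first start − arrival = 14 − 13 = 1

1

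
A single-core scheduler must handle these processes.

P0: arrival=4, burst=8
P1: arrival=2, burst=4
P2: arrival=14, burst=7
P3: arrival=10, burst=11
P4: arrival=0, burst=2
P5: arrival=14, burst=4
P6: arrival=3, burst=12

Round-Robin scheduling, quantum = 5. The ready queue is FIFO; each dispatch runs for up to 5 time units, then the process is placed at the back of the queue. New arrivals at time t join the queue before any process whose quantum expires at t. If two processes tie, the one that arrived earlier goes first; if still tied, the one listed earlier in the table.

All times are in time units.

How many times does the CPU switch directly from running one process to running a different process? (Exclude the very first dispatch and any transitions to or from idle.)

12

Gantt: | P4 0-2 | P1 2-6 | P6 6-11 | P0 11-16 | P3 16-21 | P6 21-26 | P2 26-31 | P5 31-35 | P0 35-38 | P3 38-43 | P6 43-45 | P2 45-47 | P3 47-48 |
Completion: P0=38  P1=6  P2=47  P3=48  P4=2  P5=35  P6=45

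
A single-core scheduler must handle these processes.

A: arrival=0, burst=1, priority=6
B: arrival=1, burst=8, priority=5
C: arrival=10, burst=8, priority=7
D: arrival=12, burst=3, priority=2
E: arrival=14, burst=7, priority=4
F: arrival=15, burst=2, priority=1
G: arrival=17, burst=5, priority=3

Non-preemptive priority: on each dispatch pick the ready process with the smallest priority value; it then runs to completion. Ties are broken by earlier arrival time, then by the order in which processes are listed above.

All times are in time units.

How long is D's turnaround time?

Schedule: | A 0-1 | B 1-9 | idle 9-10 | C 10-18 | F 18-20 | D 20-23 | G 23-28 | E 28-35 |
Completion: A=1  B=9  C=18  D=23  E=35  F=20  G=28
Turnaround (C−A): A=1  B=8  C=8  D=11  E=21  F=5  G=11
Turnaround(D) = completion − arrival = 23 − 12 = 11

11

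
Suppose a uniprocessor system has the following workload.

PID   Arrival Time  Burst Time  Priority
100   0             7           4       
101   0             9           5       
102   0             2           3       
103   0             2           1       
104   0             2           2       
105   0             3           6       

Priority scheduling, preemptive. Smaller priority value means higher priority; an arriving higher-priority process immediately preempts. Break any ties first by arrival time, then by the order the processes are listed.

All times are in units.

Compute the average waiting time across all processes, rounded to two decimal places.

Schedule: | 103 0-2 | 104 2-4 | 102 4-6 | 100 6-13 | 101 13-22 | 105 22-25 |
Completion: 100=13  101=22  102=6  103=2  104=4  105=25
Turnaround (C−A): 100=13  101=22  102=6  103=2  104=4  105=25
Waiting times: 100=6, 101=13, 102=4, 103=0, 104=2, 105=22
Average waiting = (6+13+4+0+2+22) / 6 = 47/6 = 7.83

7.83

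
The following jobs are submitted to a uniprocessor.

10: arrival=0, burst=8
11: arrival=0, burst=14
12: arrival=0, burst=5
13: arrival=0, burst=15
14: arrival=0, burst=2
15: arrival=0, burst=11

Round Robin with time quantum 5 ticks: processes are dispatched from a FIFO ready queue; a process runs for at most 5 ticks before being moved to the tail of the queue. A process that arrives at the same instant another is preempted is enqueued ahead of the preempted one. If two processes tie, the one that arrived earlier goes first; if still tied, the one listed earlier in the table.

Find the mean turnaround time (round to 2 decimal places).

37.50

Timeline: | 10 0-5 | 11 5-10 | 12 10-15 | 13 15-20 | 14 20-22 | 15 22-27 | 10 27-30 | 11 30-35 | 13 35-40 | 15 40-45 | 11 45-49 | 13 49-54 | 15 54-55 |
Completion: 10=30  11=49  12=15  13=54  14=22  15=55
Turnaround (C−A): 10=30  11=49  12=15  13=54  14=22  15=55
Turnaround times: 10=30, 11=49, 12=15, 13=54, 14=22, 15=55
Average turnaround = (30+49+15+54+22+55) / 6 = 225/6 = 37.50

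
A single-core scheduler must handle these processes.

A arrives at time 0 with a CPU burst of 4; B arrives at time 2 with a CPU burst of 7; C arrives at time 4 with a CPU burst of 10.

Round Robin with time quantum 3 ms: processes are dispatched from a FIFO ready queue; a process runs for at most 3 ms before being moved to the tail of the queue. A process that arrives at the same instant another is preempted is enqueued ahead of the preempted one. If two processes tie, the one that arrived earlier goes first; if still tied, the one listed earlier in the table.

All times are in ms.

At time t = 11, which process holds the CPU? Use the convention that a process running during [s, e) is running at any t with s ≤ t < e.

Schedule: | A 0-3 | B 3-6 | A 6-7 | C 7-10 | B 10-13 | C 13-16 | B 16-17 | C 17-21 |
Completion: A=7  B=17  C=21
Turnaround (C−A): A=7  B=15  C=17

B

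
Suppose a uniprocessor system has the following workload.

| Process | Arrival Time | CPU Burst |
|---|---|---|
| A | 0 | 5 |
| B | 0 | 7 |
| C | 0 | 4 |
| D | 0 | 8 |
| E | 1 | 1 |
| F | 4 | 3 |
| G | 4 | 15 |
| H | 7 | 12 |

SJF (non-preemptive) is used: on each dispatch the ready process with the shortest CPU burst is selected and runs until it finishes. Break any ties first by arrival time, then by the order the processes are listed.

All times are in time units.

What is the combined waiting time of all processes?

Schedule: | C 0-4 | E 4-5 | F 5-8 | A 8-13 | B 13-20 | D 20-28 | H 28-40 | G 40-55 |
Completion: A=13  B=20  C=4  D=28  E=5  F=8  G=55  H=40
Turnaround (C−A): A=13  B=20  C=4  D=28  E=4  F=4  G=51  H=33
Waiting = turnaround − burst: A=8, B=13, C=0, D=20, E=3, F=1, G=36, H=21
Total waiting = 8 + 13 + 0 + 20 + 3 + 1 + 36 + 21 = 102

102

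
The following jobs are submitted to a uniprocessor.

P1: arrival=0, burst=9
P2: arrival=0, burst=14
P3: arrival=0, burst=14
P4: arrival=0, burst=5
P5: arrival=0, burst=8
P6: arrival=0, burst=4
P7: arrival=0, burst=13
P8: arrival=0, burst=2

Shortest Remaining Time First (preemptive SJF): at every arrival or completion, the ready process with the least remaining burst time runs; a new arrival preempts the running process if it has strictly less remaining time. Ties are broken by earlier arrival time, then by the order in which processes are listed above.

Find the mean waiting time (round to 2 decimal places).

Gantt: | P8 0-2 | P6 2-6 | P4 6-11 | P5 11-19 | P1 19-28 | P7 28-41 | P2 41-55 | P3 55-69 |
Completion: P1=28  P2=55  P3=69  P4=11  P5=19  P6=6  P7=41  P8=2
Waiting times: P1=19, P2=41, P3=55, P4=6, P5=11, P6=2, P7=28, P8=0
Average waiting = (19+41+55+6+11+2+28+0) / 8 = 162/8 = 20.25

20.25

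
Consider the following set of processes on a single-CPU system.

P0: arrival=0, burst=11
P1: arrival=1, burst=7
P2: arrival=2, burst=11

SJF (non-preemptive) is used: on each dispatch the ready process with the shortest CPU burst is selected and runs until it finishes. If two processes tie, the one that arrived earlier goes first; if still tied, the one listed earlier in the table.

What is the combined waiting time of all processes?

Schedule: | P0 0-11 | P1 11-18 | P2 18-29 |
Completion: P0=11  P1=18  P2=29
Waiting = turnaround − burst: P0=0, P1=10, P2=16
Total waiting = 0 + 10 + 16 = 26

26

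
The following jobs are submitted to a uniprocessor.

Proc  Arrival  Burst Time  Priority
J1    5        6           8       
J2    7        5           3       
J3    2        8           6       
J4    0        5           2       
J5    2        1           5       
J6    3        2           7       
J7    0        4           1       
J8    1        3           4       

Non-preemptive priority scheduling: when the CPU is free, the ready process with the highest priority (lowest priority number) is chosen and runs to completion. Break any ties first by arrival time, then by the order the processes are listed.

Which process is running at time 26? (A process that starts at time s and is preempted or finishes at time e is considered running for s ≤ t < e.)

J6

Gantt: | J7 0-4 | J4 4-9 | J2 9-14 | J8 14-17 | J5 17-18 | J3 18-26 | J6 26-28 | J1 28-34 |
Completion: J1=34  J2=14  J3=26  J4=9  J5=18  J6=28  J7=4  J8=17
Turnaround (C−A): J1=29  J2=7  J3=24  J4=9  J5=16  J6=25  J7=4  J8=16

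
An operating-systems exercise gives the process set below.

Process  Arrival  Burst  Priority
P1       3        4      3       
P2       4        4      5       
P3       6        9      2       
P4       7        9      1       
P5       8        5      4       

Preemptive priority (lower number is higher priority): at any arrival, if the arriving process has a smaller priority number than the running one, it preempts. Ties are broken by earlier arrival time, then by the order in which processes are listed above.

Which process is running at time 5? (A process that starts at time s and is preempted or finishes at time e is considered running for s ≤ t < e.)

P1

Timeline: | idle 0-3 | P1 3-6 | P3 6-7 | P4 7-16 | P3 16-24 | P1 24-25 | P5 25-30 | P2 30-34 |
Completion: P1=25  P2=34  P3=24  P4=16  P5=30
Turnaround (C−A): P1=22  P2=30  P3=18  P4=9  P5=22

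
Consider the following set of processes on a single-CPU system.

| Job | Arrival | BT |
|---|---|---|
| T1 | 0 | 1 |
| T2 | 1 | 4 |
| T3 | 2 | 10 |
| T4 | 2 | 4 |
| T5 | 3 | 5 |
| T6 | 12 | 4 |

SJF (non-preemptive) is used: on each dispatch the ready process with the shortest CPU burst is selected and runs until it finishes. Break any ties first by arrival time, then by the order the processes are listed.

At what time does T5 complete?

Gantt: | T1 0-1 | T2 1-5 | T4 5-9 | T5 9-14 | T6 14-18 | T3 18-28 |
Completion: T1=1  T2=5  T3=28  T4=9  T5=14  T6=18
Turnaround (C−A): T1=1  T2=4  T3=26  T4=7  T5=11  T6=6

14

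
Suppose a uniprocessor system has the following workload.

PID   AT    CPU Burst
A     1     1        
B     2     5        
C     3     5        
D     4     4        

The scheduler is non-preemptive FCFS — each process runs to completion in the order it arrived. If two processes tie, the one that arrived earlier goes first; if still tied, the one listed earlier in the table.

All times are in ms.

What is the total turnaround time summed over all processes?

Gantt: | idle 0-1 | A 1-2 | B 2-7 | C 7-12 | D 12-16 |
Completion: A=2  B=7  C=12  D=16
Turnaround = completion − arrival: A=1, B=5, C=9, D=12
Total turnaround = 1 + 5 + 9 + 12 = 27

27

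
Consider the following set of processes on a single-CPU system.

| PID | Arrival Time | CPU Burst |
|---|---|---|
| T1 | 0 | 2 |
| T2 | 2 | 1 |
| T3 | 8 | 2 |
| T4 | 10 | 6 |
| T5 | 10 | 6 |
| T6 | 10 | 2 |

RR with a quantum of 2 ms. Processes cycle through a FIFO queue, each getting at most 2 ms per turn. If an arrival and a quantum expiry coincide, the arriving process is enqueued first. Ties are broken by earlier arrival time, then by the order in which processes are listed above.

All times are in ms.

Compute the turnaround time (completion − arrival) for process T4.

Gantt: | T1 0-2 | T2 2-3 | idle 3-8 | T3 8-10 | T4 10-12 | T5 12-14 | T6 14-16 | T4 16-18 | T5 18-20 | T4 20-22 | T5 22-24 |
Completion: T1=2  T2=3  T3=10  T4=22  T5=24  T6=16
Turnaround (C−A): T1=2  T2=1  T3=2  T4=12  T5=14  T6=6
Turnaround(T4) = completion − arrival = 22 − 10 = 12

12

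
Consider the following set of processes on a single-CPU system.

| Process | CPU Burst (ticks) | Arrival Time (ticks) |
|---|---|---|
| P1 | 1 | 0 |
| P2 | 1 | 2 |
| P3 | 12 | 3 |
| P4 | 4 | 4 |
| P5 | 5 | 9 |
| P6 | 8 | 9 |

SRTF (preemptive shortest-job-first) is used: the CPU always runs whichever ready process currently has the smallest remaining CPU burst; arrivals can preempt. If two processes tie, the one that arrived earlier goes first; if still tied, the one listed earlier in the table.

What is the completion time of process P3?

Schedule: | P1 0-1 | idle 1-2 | P2 2-3 | P3 3-4 | P4 4-8 | P3 8-9 | P5 9-14 | P6 14-22 | P3 22-32 |
Completion: P1=1  P2=3  P3=32  P4=8  P5=14  P6=22
Turnaround (C−A): P1=1  P2=1  P3=29  P4=4  P5=5  P6=13

32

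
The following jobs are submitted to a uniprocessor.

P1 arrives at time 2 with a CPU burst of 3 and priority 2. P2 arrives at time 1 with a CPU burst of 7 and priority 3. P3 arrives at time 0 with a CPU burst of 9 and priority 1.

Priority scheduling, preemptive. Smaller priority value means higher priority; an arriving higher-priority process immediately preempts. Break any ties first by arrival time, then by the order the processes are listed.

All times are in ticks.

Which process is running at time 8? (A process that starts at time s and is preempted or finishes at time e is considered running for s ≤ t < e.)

Gantt: | P3 0-9 | P1 9-12 | P2 12-19 |
Completion: P1=12  P2=19  P3=9

P3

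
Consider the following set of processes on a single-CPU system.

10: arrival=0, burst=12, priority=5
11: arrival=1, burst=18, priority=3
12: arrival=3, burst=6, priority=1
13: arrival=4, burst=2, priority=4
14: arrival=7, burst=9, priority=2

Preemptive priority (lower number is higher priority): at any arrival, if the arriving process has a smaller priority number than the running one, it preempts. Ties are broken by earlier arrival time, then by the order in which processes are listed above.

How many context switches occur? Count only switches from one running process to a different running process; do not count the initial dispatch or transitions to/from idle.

Timeline: | 10 0-1 | 11 1-3 | 12 3-9 | 14 9-18 | 11 18-34 | 13 34-36 | 10 36-47 |
Completion: 10=47  11=34  12=9  13=36  14=18
Turnaround (C−A): 10=47  11=33  12=6  13=32  14=11

6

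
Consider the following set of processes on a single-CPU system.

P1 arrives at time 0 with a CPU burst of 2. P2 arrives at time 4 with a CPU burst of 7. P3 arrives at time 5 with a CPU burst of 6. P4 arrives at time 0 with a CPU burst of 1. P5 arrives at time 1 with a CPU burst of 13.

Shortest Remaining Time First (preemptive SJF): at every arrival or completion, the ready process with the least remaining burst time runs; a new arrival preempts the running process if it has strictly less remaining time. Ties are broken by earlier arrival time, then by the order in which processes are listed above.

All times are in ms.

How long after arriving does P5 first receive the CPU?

Schedule: | P4 0-1 | P1 1-3 | P5 3-4 | P2 4-11 | P3 11-17 | P5 17-29 |
Completion: P1=3  P2=11  P3=17  P4=1  P5=29
Turnaround (C−A): P1=3  P2=7  P3=12  P4=1  P5=28
Response(P5) = first start − arrival = 3 − 1 = 2

2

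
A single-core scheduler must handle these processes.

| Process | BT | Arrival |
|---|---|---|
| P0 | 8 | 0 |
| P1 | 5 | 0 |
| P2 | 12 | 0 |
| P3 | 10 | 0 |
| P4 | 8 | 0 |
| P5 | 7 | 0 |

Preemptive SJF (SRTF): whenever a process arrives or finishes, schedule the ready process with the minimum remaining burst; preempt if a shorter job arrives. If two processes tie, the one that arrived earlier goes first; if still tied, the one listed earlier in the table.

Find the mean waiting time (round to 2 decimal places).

17.17

Timeline: | P1 0-5 | P5 5-12 | P0 12-20 | P4 20-28 | P3 28-38 | P2 38-50 |
Completion: P0=20  P1=5  P2=50  P3=38  P4=28  P5=12
Turnaround (C−A): P0=20  P1=5  P2=50  P3=38  P4=28  P5=12
Waiting times: P0=12, P1=0, P2=38, P3=28, P4=20, P5=5
Average waiting = (12+0+38+28+20+5) / 6 = 103/6 = 17.17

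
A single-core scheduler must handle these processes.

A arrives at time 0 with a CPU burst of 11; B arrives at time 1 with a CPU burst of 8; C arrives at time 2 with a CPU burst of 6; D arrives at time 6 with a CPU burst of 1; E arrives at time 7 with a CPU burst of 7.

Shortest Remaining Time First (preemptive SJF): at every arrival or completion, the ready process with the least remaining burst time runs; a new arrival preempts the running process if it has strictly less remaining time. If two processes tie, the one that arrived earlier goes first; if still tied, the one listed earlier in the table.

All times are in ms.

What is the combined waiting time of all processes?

Schedule: | A 0-1 | B 1-2 | C 2-6 | D 6-7 | C 7-9 | B 9-16 | E 16-23 | A 23-33 |
Completion: A=33  B=16  C=9  D=7  E=23
Waiting = turnaround − burst: A=22, B=7, C=1, D=0, E=9
Total waiting = 22 + 7 + 1 + 0 + 9 = 39

39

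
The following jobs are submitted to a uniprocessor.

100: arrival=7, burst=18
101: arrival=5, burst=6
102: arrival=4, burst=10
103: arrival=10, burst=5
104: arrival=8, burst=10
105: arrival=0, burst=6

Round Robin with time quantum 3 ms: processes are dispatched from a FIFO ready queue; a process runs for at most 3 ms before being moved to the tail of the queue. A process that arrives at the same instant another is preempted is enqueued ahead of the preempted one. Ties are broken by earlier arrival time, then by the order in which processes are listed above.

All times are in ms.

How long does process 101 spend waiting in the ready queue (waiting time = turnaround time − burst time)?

16

Schedule: | 105 0-6 | 102 6-9 | 101 9-12 | 100 12-15 | 104 15-18 | 102 18-21 | 103 21-24 | 101 24-27 | 100 27-30 | 104 30-33 | 102 33-36 | 103 36-38 | 100 38-41 | 104 41-44 | 102 44-45 | 100 45-48 | 104 48-49 | 100 49-55 |
Completion: 100=55  101=27  102=45  103=38  104=49  105=6
Waiting(101) = turnaround − burst = 22 − 6 = 16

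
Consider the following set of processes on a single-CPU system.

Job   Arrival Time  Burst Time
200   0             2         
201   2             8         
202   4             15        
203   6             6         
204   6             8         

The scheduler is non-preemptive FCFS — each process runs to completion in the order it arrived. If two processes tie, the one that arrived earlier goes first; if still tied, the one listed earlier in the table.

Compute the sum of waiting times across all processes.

50

Timeline: | 200 0-2 | 201 2-10 | 202 10-25 | 203 25-31 | 204 31-39 |
Completion: 200=2  201=10  202=25  203=31  204=39
Waiting = turnaround − burst: 200=0, 201=0, 202=6, 203=19, 204=25
Total waiting = 0 + 0 + 6 + 19 + 25 = 50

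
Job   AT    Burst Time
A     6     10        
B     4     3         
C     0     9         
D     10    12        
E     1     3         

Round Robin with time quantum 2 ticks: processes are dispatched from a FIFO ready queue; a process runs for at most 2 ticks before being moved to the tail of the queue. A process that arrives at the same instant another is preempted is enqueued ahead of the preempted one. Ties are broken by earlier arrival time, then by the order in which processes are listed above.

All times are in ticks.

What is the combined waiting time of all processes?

Schedule: | C 0-2 | E 2-4 | C 4-6 | B 6-8 | E 8-9 | A 9-11 | C 11-13 | B 13-14 | D 14-16 | A 16-18 | C 18-20 | D 20-22 | A 22-24 | C 24-25 | D 25-27 | A 27-29 | D 29-31 | A 31-33 | D 33-37 |
Completion: A=33  B=14  C=25  D=37  E=9
Turnaround (C−A): A=27  B=10  C=25  D=27  E=8
Waiting = turnaround − burst: A=17, B=7, C=16, D=15, E=5
Total waiting = 17 + 7 + 16 + 15 + 5 = 60

60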